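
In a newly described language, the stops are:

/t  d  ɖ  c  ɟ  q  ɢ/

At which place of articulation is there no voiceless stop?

retroflex

alveolar: voiceless /t/, voiced /d/.
retroflex: voiceless —, voiced /ɖ/.
palatal: voiceless /c/, voiced /ɟ/.
uvular: voiceless /q/, voiced /ɢ/.
Every place of articulation has a voiceless member except retroflex, where /ʈ/ would be expected.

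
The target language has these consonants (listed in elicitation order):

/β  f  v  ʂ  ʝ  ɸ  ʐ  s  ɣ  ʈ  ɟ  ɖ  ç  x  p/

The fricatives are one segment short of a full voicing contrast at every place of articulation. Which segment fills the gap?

/z/

bilabial: voiceless /ɸ/, voiced /β/.
labiodental: voiceless /f/, voiced /v/.
alveolar: voiceless /s/, voiced —.
retroflex: voiceless /ʂ/, voiced /ʐ/.
palatal: voiceless /ç/, voiced /ʝ/.
velar: voiceless /x/, voiced /ɣ/.
The alveolar row has no voiced member, so the gap is the voiced alveolar fricative /z/.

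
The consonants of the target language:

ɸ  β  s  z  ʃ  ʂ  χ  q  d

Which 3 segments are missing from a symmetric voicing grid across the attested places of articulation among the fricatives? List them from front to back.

/ʒ/, /ʐ/, /ʁ/

bilabial: voiceless /ɸ/, voiced /β/.
alveolar: voiceless /s/, voiced /z/.
postalveolar: voiceless /ʃ/, voiced —.
retroflex: voiceless /ʂ/, voiced —.
uvular: voiceless /χ/, voiced —.
Gaps, from front to back: postalveolar lacks voiced (/ʒ/); retroflex lacks voiced (/ʐ/); uvular lacks voiced (/ʁ/).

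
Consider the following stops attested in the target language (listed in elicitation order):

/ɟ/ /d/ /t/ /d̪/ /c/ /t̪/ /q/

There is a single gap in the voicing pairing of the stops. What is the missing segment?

/ɢ/

dental: voiceless /t̪/, voiced /d̪/.
alveolar: voiceless /t/, voiced /d/.
palatal: voiceless /c/, voiced /ɟ/.
uvular: voiceless /q/, voiced —.
The uvular row has no voiced member, so the gap is the voiced uvular stop /ɢ/.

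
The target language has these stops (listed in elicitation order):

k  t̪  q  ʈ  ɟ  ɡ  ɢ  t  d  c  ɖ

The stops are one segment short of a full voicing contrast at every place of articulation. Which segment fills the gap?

Voiceless: /t̪/ (dental), /t/ (alveolar), /ʈ/ (retroflex), /c/ (palatal), /k/ (velar), /q/ (uvular).
Voiced: /d/ (alveolar), /ɖ/ (retroflex), /ɟ/ (palatal), /ɡ/ (velar), /ɢ/ (uvular).
The dental row has no voiced member, so the gap is the voiced dental stop /d̪/.

/d̪/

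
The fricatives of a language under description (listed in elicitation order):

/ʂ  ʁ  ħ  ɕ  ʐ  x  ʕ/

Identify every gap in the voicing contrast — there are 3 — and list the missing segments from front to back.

Voiceless: /ʂ/ (retroflex), /ɕ/ (alveolo-palatal), /x/ (velar), /ħ/ (pharyngeal).
Voiced: /ʐ/ (retroflex), /ʁ/ (uvular), /ʕ/ (pharyngeal).
Gaps, from front to back: alveolo-palatal lacks voiced (/ʑ/); velar lacks voiced (/ɣ/); uvular lacks voiceless (/χ/).

/ʑ/, /ɣ/, /χ/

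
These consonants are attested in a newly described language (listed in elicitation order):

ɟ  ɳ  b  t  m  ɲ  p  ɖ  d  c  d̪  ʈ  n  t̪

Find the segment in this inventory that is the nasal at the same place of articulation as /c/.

/ɲ/

/c/ is a voiceless palatal stop.
The nasal at the same place is a palatal nasal — in this inventory, /ɲ/.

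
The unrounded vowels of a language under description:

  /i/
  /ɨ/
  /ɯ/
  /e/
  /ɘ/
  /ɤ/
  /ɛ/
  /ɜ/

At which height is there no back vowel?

high: front /i/, central /ɨ/, back /ɯ/.
high-mid: front /e/, central /ɘ/, back /ɤ/.
low-mid: front /ɛ/, central /ɜ/, back —.
Every height has a back member except low-mid, where /ʌ/ would be expected.

low-mid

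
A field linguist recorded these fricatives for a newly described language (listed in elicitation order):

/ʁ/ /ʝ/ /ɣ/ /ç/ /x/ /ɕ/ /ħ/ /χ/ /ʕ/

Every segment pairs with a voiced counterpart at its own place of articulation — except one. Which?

Palatal: /ç/ ~ /ʝ/
Velar: /x/ ~ /ɣ/
Uvular: /χ/ ~ /ʁ/
Pharyngeal: /ħ/ ~ /ʕ/
Alveolo-palatal: only /ɕ/ (voiceless); no voiced partner.
So /ɕ/ is the unpaired segment.

/ɕ/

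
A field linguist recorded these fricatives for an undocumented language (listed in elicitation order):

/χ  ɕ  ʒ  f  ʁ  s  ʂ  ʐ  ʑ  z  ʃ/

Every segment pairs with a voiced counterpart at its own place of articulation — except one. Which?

/f/

Alveolar: /s/ ~ /z/
Postalveolar: /ʃ/ ~ /ʒ/
Retroflex: /ʂ/ ~ /ʐ/
Alveolo-palatal: /ɕ/ ~ /ʑ/
Uvular: /χ/ ~ /ʁ/
Labiodental: only /f/ (voiceless); no voiced partner.
So /f/ is the unpaired segment.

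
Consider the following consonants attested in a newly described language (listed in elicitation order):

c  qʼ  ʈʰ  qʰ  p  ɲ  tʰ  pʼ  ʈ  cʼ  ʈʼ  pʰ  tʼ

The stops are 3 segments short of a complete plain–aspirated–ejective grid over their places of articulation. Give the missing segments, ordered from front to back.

Plain: /p/ (bilabial), /ʈ/ (retroflex), /c/ (palatal).
Aspirated: /pʰ/ (bilabial), /tʰ/ (alveolar), /ʈʰ/ (retroflex), /qʰ/ (uvular).
Ejective: /pʼ/ (bilabial), /tʼ/ (alveolar), /ʈʼ/ (retroflex), /cʼ/ (palatal), /qʼ/ (uvular).
Gaps, from front to back: alveolar lacks plain (/t/); palatal lacks aspirated (/cʰ/); uvular lacks plain (/q/).

/t/, /cʰ/, /q/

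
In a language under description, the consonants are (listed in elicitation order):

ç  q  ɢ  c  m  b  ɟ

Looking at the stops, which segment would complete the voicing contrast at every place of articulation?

bilabial: voiceless —, voiced /b/.
palatal: voiceless /c/, voiced /ɟ/.
uvular: voiceless /q/, voiced /ɢ/.
The bilabial row has no voiceless member, so the gap is the voiceless bilabial stop /p/.

/p/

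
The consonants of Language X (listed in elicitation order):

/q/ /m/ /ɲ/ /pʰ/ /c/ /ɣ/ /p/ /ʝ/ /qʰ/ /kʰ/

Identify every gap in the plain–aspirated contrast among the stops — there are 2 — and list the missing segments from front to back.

/cʰ/, /k/

bilabial: plain /p/, aspirated /pʰ/.
palatal: plain /c/, aspirated —.
velar: plain —, aspirated /kʰ/.
uvular: plain /q/, aspirated /qʰ/.
Gaps, from front to back: palatal lacks aspirated (/cʰ/); velar lacks plain (/k/).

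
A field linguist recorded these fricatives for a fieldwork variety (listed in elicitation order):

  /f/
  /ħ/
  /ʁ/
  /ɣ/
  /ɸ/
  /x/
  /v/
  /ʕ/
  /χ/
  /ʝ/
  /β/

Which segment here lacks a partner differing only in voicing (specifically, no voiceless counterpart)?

/ʝ/

Bilabial: /ɸ/ ~ /β/
Labiodental: /f/ ~ /v/
Velar: /x/ ~ /ɣ/
Uvular: /χ/ ~ /ʁ/
Pharyngeal: /ħ/ ~ /ʕ/
Palatal: only /ʝ/ (voiced); no voiceless partner.
So /ʝ/ is the unpaired segment.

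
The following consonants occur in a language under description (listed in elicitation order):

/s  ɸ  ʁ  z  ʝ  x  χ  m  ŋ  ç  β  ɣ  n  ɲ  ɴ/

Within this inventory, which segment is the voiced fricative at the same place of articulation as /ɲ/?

/ɲ/ is a palatal nasal.
The voiced fricative at the same place is a voiced palatal fricative — in this inventory, /ʝ/.

/ʝ/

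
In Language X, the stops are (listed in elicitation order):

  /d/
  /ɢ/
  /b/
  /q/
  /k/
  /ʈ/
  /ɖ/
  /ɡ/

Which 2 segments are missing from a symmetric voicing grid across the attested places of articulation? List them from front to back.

/p/, /t/

place of articulation  voiceless  voiced  
bilabial          —         b       
alveolar          —         d       
retroflex         ʈ         ɖ       
velar             k         ɡ       
uvular            q         ɢ       
Gaps, from front to back: bilabial lacks voiceless (/p/); alveolar lacks voiceless (/t/).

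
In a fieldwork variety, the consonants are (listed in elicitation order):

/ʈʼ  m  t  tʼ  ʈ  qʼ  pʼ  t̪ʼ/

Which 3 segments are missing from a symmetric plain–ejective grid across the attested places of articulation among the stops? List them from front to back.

bilabial: plain —, ejective /pʼ/.
dental: plain —, ejective /t̪ʼ/.
alveolar: plain /t/, ejective /tʼ/.
retroflex: plain /ʈ/, ejective /ʈʼ/.
uvular: plain —, ejective /qʼ/.
Gaps, from front to back: bilabial lacks plain (/p/); dental lacks plain (/t̪/); uvular lacks plain (/q/).

/p/, /t̪/, /q/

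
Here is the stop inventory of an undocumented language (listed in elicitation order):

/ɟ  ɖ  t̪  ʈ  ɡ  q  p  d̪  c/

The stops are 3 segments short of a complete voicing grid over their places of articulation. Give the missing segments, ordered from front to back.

/b/, /k/, /ɢ/

bilabial: voiceless /p/, voiced —.
dental: voiceless /t̪/, voiced /d̪/.
retroflex: voiceless /ʈ/, voiced /ɖ/.
palatal: voiceless /c/, voiced /ɟ/.
velar: voiceless —, voiced /ɡ/.
uvular: voiceless /q/, voiced —.
Gaps, from front to back: bilabial lacks voiced (/b/); velar lacks voiceless (/k/); uvular lacks voiced (/ɢ/).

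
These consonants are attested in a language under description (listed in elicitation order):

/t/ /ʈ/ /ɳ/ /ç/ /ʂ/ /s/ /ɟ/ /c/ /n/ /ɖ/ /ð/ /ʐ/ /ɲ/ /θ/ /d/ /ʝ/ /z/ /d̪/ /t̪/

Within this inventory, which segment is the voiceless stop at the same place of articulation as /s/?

/s/ is a voiceless alveolar fricative.
The voiceless stop at the same place is a voiceless alveolar stop — in this inventory, /t/.

/t/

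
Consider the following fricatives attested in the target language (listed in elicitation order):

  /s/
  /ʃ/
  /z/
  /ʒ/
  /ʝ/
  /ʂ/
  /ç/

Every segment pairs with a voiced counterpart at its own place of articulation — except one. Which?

Alveolar: /s/ ~ /z/
Postalveolar: /ʃ/ ~ /ʒ/
Palatal: /ç/ ~ /ʝ/
Retroflex: only /ʂ/ (voiceless); no voiced partner.
So /ʂ/ is the unpaired segment.

/ʂ/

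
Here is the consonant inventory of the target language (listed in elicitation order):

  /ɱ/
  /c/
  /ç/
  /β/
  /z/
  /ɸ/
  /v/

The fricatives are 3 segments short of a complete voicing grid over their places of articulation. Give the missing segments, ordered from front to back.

/f/, /s/, /ʝ/

bilabial: voiceless /ɸ/, voiced /β/.
labiodental: voiceless —, voiced /v/.
alveolar: voiceless —, voiced /z/.
palatal: voiceless /ç/, voiced —.
Gaps, from front to back: labiodental lacks voiceless (/f/); alveolar lacks voiceless (/s/); palatal lacks voiced (/ʝ/).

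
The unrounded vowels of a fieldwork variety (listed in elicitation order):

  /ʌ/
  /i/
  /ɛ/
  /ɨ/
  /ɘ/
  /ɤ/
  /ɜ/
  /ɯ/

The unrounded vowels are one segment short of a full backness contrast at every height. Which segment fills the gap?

height            front     central   back    
high              i         ɨ         ɯ       
high-mid          —         ɘ         ɤ       
low-mid           ɛ         ɜ         ʌ       
The high-mid row has no front member, so the gap is the high-mid front unrounded vowel /e/.

/e/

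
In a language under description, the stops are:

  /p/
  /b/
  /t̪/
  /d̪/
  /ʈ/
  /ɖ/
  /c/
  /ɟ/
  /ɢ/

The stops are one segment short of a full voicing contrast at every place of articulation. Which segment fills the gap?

Voiceless: /p/ (bilabial), /t̪/ (dental), /ʈ/ (retroflex), /c/ (palatal).
Voiced: /b/ (bilabial), /d̪/ (dental), /ɖ/ (retroflex), /ɟ/ (palatal), /ɢ/ (uvular).
The uvular row has no voiceless member, so the gap is the voiceless uvular stop /q/.

/q/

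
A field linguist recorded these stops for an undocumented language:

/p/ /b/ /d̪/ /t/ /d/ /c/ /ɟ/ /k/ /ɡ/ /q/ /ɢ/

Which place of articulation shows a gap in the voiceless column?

dental

Voiceless: /p/ (bilabial), /t/ (alveolar), /c/ (palatal), /k/ (velar), /q/ (uvular).
Voiced: /b/ (bilabial), /d̪/ (dental), /d/ (alveolar), /ɟ/ (palatal), /ɡ/ (velar), /ɢ/ (uvular).
Every place of articulation has a voiceless member except dental, where /t̪/ would be expected.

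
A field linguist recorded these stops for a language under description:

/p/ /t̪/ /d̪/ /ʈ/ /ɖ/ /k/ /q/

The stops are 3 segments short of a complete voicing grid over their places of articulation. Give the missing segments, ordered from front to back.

Voiceless: /p/ (bilabial), /t̪/ (dental), /ʈ/ (retroflex), /k/ (velar), /q/ (uvular).
Voiced: /d̪/ (dental), /ɖ/ (retroflex).
Gaps, from front to back: bilabial lacks voiced (/b/); velar lacks voiced (/ɡ/); uvular lacks voiced (/ɢ/).

/b/, /ɡ/, /ɢ/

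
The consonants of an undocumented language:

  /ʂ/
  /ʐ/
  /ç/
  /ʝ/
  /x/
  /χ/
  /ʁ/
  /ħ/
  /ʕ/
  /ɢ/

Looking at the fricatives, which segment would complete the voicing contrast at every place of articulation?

retroflex: voiceless /ʂ/, voiced /ʐ/.
palatal: voiceless /ç/, voiced /ʝ/.
velar: voiceless /x/, voiced —.
uvular: voiceless /χ/, voiced /ʁ/.
pharyngeal: voiceless /ħ/, voiced /ʕ/.
The velar row has no voiced member, so the gap is the voiced velar fricative /ɣ/.

/ɣ/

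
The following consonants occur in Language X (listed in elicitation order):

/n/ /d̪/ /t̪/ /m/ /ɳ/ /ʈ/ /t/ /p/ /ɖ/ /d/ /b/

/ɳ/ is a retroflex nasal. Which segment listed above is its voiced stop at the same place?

/ɖ/

The voiced stop at the same place is a voiced retroflex stop — in this inventory, /ɖ/.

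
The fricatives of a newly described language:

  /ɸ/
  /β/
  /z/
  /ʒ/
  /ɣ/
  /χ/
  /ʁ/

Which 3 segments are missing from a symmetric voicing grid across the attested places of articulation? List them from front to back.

/s/, /ʃ/, /x/

bilabial: voiceless /ɸ/, voiced /β/.
alveolar: voiceless —, voiced /z/.
postalveolar: voiceless —, voiced /ʒ/.
velar: voiceless —, voiced /ɣ/.
uvular: voiceless /χ/, voiced /ʁ/.
Gaps, from front to back: alveolar lacks voiceless (/s/); postalveolar lacks voiceless (/ʃ/); velar lacks voiceless (/x/).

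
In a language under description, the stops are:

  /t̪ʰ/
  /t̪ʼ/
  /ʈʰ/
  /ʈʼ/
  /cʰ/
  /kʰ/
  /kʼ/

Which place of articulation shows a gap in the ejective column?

palatal

Aspirated: /t̪ʰ/ (dental), /ʈʰ/ (retroflex), /cʰ/ (palatal), /kʰ/ (velar).
Ejective: /t̪ʼ/ (dental), /ʈʼ/ (retroflex), /kʼ/ (velar).
Every place of articulation has an ejective member except palatal, where /cʼ/ would be expected.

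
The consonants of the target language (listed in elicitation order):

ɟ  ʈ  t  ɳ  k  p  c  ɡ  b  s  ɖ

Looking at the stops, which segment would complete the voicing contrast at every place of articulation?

/d/

bilabial: voiceless /p/, voiced /b/.
alveolar: voiceless /t/, voiced —.
retroflex: voiceless /ʈ/, voiced /ɖ/.
palatal: voiceless /c/, voiced /ɟ/.
velar: voiceless /k/, voiced /ɡ/.
The alveolar row has no voiced member, so the gap is the voiced alveolar stop /d/.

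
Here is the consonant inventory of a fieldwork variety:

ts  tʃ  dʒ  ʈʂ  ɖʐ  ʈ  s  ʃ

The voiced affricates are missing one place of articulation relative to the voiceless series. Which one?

Voiceless: /ts/ (alveolar), /tʃ/ (postalveolar), /ʈʂ/ (retroflex).
Voiced: /dʒ/ (postalveolar), /ɖʐ/ (retroflex).
Every place of articulation has a voiced member except alveolar, where /dz/ would be expected.

alveolar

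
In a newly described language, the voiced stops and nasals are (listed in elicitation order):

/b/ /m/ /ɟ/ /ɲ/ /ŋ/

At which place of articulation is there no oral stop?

velar

place of articulation  oral stop  nasal   
bilabial          b         m       
palatal           ɟ         ɲ       
velar             —         ŋ       
Every place of articulation has an oral stop member except velar, where /ɡ/ would be expected.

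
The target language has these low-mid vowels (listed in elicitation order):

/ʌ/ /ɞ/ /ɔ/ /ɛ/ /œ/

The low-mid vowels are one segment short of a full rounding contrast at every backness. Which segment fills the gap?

backness          unrounded  rounded 
front             ɛ         œ       
central           —         ɞ       
back              ʌ         ɔ       
The central row has no unrounded member, so the gap is the central unrounded vowel /ɜ/.

/ɜ/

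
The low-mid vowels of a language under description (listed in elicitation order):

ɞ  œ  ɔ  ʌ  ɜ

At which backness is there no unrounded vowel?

backness          unrounded  rounded 
front             —         œ       
central           ɜ         ɞ       
back              ʌ         ɔ       
Every backness has an unrounded member except front, where /ɛ/ would be expected.

front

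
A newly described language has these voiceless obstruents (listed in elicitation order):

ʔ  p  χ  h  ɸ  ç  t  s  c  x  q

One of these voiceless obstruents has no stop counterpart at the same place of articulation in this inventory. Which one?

/x/

Bilabial: /p/ ~ /ɸ/
Alveolar: /t/ ~ /s/
Palatal: /c/ ~ /ç/
Uvular: /q/ ~ /χ/
Glottal: /ʔ/ ~ /h/
Velar: only /x/ (fricative); no stop partner.
So /x/ is the unpaired segment.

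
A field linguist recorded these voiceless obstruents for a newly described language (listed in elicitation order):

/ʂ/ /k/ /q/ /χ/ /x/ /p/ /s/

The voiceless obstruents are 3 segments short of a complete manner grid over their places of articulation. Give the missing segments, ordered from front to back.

/ɸ/, /t/, /ʈ/

bilabial: stop /p/, fricative —.
alveolar: stop —, fricative /s/.
retroflex: stop —, fricative /ʂ/.
velar: stop /k/, fricative /x/.
uvular: stop /q/, fricative /χ/.
Gaps, from front to back: bilabial lacks fricative (/ɸ/); alveolar lacks stop (/t/); retroflex lacks stop (/ʈ/).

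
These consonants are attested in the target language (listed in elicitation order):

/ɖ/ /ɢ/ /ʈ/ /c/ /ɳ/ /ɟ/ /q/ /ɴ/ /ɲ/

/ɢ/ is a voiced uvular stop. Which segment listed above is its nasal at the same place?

The nasal at the same place is an uvular nasal — in this inventory, /ɴ/.

/ɴ/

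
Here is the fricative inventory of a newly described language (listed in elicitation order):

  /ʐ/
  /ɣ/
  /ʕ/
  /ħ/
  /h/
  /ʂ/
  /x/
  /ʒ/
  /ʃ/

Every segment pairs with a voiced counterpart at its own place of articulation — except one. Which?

Postalveolar: /ʃ/ ~ /ʒ/
Retroflex: /ʂ/ ~ /ʐ/
Velar: /x/ ~ /ɣ/
Pharyngeal: /ħ/ ~ /ʕ/
Glottal: only /h/ (voiceless); no voiced partner.
So /h/ is the unpaired segment.

/h/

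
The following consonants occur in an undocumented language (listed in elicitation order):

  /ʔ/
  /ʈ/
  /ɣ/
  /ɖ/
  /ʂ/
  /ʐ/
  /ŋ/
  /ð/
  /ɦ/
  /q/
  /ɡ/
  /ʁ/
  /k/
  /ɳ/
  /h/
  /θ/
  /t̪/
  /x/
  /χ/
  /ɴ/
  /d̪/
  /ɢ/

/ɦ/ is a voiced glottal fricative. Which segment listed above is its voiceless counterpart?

/h/

The voiceless counterpart is a voiceless glottal fricative — in this inventory, /h/.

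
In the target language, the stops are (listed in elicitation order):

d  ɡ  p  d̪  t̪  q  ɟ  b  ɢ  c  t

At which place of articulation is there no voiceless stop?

velar

bilabial: voiceless /p/, voiced /b/.
dental: voiceless /t̪/, voiced /d̪/.
alveolar: voiceless /t/, voiced /d/.
palatal: voiceless /c/, voiced /ɟ/.
velar: voiceless —, voiced /ɡ/.
uvular: voiceless /q/, voiced /ɢ/.
Every place of articulation has a voiceless member except velar, where /k/ would be expected.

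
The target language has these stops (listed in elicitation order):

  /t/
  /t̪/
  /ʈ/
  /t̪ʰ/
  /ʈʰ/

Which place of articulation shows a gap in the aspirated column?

alveolar

dental: plain /t̪/, aspirated /t̪ʰ/.
alveolar: plain /t/, aspirated —.
retroflex: plain /ʈ/, aspirated /ʈʰ/.
Every place of articulation has an aspirated member except alveolar, where /tʰ/ would be expected.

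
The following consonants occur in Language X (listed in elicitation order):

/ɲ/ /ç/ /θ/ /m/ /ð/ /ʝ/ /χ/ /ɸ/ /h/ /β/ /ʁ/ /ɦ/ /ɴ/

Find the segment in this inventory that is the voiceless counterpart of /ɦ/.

/h/

/ɦ/ is a voiced glottal fricative.
The voiceless counterpart is a voiceless glottal fricative — in this inventory, /h/.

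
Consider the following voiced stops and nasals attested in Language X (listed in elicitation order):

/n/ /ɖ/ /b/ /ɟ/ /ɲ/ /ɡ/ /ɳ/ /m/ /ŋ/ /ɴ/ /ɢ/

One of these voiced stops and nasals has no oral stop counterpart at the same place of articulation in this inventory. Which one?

Bilabial: /b/ ~ /m/
Retroflex: /ɖ/ ~ /ɳ/
Palatal: /ɟ/ ~ /ɲ/
Velar: /ɡ/ ~ /ŋ/
Uvular: /ɢ/ ~ /ɴ/
Alveolar: only /n/ (nasal); no oral stop partner.
So /n/ is the unpaired segment.

/n/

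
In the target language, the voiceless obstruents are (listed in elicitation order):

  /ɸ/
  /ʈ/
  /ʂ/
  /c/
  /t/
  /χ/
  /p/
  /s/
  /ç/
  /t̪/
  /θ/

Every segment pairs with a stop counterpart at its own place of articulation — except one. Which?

/χ/

Bilabial: /p/ ~ /ɸ/
Dental: /t̪/ ~ /θ/
Alveolar: /t/ ~ /s/
Retroflex: /ʈ/ ~ /ʂ/
Palatal: /c/ ~ /ç/
Uvular: only /χ/ (fricative); no stop partner.
So /χ/ is the unpaired segment.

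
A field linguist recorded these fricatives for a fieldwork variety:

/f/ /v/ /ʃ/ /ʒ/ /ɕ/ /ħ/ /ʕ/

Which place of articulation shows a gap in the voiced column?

Voiceless: /f/ (labiodental), /ʃ/ (postalveolar), /ɕ/ (alveolo-palatal), /ħ/ (pharyngeal).
Voiced: /v/ (labiodental), /ʒ/ (postalveolar), /ʕ/ (pharyngeal).
Every place of articulation has a voiced member except alveolo-palatal, where /ʑ/ would be expected.

alveolo-palatal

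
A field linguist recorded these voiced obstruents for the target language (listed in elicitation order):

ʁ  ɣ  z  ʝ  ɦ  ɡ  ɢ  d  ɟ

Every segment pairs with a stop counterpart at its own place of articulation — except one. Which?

Alveolar: /d/ ~ /z/
Palatal: /ɟ/ ~ /ʝ/
Velar: /ɡ/ ~ /ɣ/
Uvular: /ɢ/ ~ /ʁ/
Glottal: only /ɦ/ (fricative); no stop partner.
So /ɦ/ is the unpaired segment.

/ɦ/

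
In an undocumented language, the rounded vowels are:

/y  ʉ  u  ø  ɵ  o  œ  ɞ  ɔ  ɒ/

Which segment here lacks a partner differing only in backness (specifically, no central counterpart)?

/ɒ/

High: /y/ ~ /ʉ/ ~ /u/
High-mid: /ø/ ~ /ɵ/ ~ /o/
Low-mid: /œ/ ~ /ɞ/ ~ /ɔ/
Low: only /ɒ/ (back); no central partner.
So /ɒ/ is the unpaired segment.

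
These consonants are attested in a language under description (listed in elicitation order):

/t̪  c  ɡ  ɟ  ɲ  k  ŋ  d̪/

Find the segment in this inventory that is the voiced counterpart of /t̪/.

/d̪/

/t̪/ is a voiceless dental stop.
The voiced counterpart is a voiced dental stop — in this inventory, /d̪/.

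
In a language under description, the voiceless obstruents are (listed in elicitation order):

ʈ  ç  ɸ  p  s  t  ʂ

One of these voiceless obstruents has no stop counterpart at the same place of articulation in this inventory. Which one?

Bilabial: /p/ ~ /ɸ/
Alveolar: /t/ ~ /s/
Retroflex: /ʈ/ ~ /ʂ/
Palatal: only /ç/ (fricative); no stop partner.
So /ç/ is the unpaired segment.

/ç/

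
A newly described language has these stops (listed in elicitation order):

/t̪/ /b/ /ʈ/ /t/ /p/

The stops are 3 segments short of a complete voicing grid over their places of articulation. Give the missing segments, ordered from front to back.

bilabial: voiceless /p/, voiced /b/.
dental: voiceless /t̪/, voiced —.
alveolar: voiceless /t/, voiced —.
retroflex: voiceless /ʈ/, voiced —.
Gaps, from front to back: dental lacks voiced (/d̪/); alveolar lacks voiced (/d/); retroflex lacks voiced (/ɖ/).

/d̪/, /d/, /ɖ/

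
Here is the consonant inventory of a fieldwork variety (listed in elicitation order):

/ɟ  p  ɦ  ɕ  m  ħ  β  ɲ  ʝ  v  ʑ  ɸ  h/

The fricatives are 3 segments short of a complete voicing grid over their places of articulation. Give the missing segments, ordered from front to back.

/f/, /ç/, /ʕ/

place of articulation  voiceless  voiced  
bilabial          ɸ         β       
labiodental       —         v       
alveolo-palatal   ɕ         ʑ       
palatal           —         ʝ       
pharyngeal        ħ         —       
glottal           h         ɦ       
Gaps, from front to back: labiodental lacks voiceless (/f/); palatal lacks voiceless (/ç/); pharyngeal lacks voiced (/ʕ/).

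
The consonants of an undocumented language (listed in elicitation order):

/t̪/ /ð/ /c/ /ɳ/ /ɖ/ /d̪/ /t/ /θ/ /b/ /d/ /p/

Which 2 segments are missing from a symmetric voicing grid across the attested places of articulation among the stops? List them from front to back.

bilabial: voiceless /p/, voiced /b/.
dental: voiceless /t̪/, voiced /d̪/.
alveolar: voiceless /t/, voiced /d/.
retroflex: voiceless —, voiced /ɖ/.
palatal: voiceless /c/, voiced —.
Gaps, from front to back: retroflex lacks voiceless (/ʈ/); palatal lacks voiced (/ɟ/).

/ʈ/, /ɟ/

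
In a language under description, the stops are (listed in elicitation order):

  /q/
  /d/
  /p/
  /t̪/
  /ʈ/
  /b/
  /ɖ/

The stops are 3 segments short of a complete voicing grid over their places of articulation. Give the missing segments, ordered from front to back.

Voiceless: /p/ (bilabial), /t̪/ (dental), /ʈ/ (retroflex), /q/ (uvular).
Voiced: /b/ (bilabial), /d/ (alveolar), /ɖ/ (retroflex).
Gaps, from front to back: dental lacks voiced (/d̪/); alveolar lacks voiceless (/t/); uvular lacks voiced (/ɢ/).

/d̪/, /t/, /ɢ/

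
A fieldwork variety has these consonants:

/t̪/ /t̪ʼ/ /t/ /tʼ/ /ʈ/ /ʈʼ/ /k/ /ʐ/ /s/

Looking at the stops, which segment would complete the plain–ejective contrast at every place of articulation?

place of articulation  plain     ejective
dental            t̪        t̪ʼ     
alveolar          t         tʼ      
retroflex         ʈ         ʈʼ      
velar             k         —       
The velar row has no ejective member, so the gap is the ejective velar stop /kʼ/.

/kʼ/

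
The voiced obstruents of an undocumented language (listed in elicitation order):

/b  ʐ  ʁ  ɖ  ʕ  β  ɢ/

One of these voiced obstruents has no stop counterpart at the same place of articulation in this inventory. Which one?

/ʕ/

Bilabial: /b/ ~ /β/
Retroflex: /ɖ/ ~ /ʐ/
Uvular: /ɢ/ ~ /ʁ/
Pharyngeal: only /ʕ/ (fricative); no stop partner.
So /ʕ/ is the unpaired segment.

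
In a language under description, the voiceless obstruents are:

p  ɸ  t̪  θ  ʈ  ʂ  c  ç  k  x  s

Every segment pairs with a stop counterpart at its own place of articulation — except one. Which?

/s/

Bilabial: /p/ ~ /ɸ/
Dental: /t̪/ ~ /θ/
Retroflex: /ʈ/ ~ /ʂ/
Palatal: /c/ ~ /ç/
Velar: /k/ ~ /x/
Alveolar: only /s/ (fricative); no stop partner.
So /s/ is the unpaired segment.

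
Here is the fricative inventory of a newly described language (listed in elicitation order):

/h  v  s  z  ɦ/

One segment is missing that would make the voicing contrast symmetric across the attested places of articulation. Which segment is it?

place of articulation  voiceless  voiced  
labiodental       —         v       
alveolar          s         z       
glottal           h         ɦ       
The labiodental row has no voiceless member, so the gap is the voiceless labiodental fricative /f/.

/f/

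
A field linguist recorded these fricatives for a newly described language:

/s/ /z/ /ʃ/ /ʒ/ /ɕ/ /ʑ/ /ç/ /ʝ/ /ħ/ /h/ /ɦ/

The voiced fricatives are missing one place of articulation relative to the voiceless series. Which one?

alveolar: voiceless /s/, voiced /z/.
postalveolar: voiceless /ʃ/, voiced /ʒ/.
alveolo-palatal: voiceless /ɕ/, voiced /ʑ/.
palatal: voiceless /ç/, voiced /ʝ/.
pharyngeal: voiceless /ħ/, voiced —.
glottal: voiceless /h/, voiced /ɦ/.
Every place of articulation has a voiced member except pharyngeal, where /ʕ/ would be expected.

pharyngeal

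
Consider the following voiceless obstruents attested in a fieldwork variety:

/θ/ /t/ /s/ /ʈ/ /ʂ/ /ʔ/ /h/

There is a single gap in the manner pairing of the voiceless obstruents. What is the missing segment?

dental: stop —, fricative /θ/.
alveolar: stop /t/, fricative /s/.
retroflex: stop /ʈ/, fricative /ʂ/.
glottal: stop /ʔ/, fricative /h/.
The dental row has no stop member, so the gap is the dental stop /t̪/.

/t̪/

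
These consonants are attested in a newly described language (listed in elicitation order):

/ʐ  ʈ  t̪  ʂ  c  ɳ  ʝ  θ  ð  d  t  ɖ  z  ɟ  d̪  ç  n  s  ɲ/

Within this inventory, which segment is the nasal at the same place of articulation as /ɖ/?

/ɖ/ is a voiced retroflex stop.
The nasal at the same place is a retroflex nasal — in this inventory, /ɳ/.

/ɳ/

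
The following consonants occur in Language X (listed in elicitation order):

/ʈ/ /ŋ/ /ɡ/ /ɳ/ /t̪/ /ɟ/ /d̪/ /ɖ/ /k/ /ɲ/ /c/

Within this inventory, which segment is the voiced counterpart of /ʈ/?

/ʈ/ is a voiceless retroflex stop.
The voiced counterpart is a voiced retroflex stop — in this inventory, /ɖ/.

/ɖ/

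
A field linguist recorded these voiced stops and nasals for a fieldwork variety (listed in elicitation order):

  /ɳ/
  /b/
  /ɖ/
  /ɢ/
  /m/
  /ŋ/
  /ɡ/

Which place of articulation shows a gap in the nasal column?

uvular

bilabial: oral stop /b/, nasal /m/.
retroflex: oral stop /ɖ/, nasal /ɳ/.
velar: oral stop /ɡ/, nasal /ŋ/.
uvular: oral stop /ɢ/, nasal —.
Every place of articulation has a nasal member except uvular, where /ɴ/ would be expected.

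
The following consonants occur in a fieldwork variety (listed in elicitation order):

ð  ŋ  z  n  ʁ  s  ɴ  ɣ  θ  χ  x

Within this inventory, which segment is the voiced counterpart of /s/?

/z/

/s/ is a voiceless alveolar fricative.
The voiced counterpart is a voiced alveolar fricative — in this inventory, /z/.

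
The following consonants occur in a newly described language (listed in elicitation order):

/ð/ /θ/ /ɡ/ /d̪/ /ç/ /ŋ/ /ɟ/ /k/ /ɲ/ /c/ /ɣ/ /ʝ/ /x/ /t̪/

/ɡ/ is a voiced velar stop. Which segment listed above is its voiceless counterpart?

/k/

The voiceless counterpart is a voiceless velar stop — in this inventory, /k/.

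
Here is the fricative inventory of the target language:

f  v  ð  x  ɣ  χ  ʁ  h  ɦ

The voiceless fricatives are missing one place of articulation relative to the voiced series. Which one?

labiodental: voiceless /f/, voiced /v/.
dental: voiceless —, voiced /ð/.
velar: voiceless /x/, voiced /ɣ/.
uvular: voiceless /χ/, voiced /ʁ/.
glottal: voiceless /h/, voiced /ɦ/.
Every place of articulation has a voiceless member except dental, where /θ/ would be expected.

dental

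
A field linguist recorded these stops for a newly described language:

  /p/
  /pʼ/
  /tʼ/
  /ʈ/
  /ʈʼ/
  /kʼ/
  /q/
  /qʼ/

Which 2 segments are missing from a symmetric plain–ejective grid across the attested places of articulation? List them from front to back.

bilabial: plain /p/, ejective /pʼ/.
alveolar: plain —, ejective /tʼ/.
retroflex: plain /ʈ/, ejective /ʈʼ/.
velar: plain —, ejective /kʼ/.
uvular: plain /q/, ejective /qʼ/.
Gaps, from front to back: alveolar lacks plain (/t/); velar lacks plain (/k/).

/t/, /k/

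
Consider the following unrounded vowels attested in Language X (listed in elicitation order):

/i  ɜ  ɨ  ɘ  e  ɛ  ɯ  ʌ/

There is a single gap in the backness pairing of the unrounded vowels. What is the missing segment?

/ɤ/

Front: /i/ (high), /e/ (high-mid), /ɛ/ (low-mid).
Central: /ɨ/ (high), /ɘ/ (high-mid), /ɜ/ (low-mid).
Back: /ɯ/ (high), /ʌ/ (low-mid).
The high-mid row has no back member, so the gap is the high-mid back unrounded vowel /ɤ/.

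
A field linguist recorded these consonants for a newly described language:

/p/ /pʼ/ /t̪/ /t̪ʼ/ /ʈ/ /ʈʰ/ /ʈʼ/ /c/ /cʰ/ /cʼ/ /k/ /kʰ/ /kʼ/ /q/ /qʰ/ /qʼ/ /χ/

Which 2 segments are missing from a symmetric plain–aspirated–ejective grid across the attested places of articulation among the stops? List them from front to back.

/pʰ/, /t̪ʰ/

place of articulation  plain     aspirated  ejective
bilabial          p         —         pʼ      
dental            t̪        —         t̪ʼ     
retroflex         ʈ         ʈʰ        ʈʼ      
palatal           c         cʰ        cʼ      
velar             k         kʰ        kʼ      
uvular            q         qʰ        qʼ      
Gaps, from front to back: bilabial lacks aspirated (/pʰ/); dental lacks aspirated (/t̪ʰ/).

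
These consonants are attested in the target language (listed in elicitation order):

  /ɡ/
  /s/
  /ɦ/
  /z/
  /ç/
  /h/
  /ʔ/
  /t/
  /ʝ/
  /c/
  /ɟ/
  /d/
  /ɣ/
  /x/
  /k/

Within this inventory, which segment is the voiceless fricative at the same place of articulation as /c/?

/ç/

/c/ is a voiceless palatal stop.
The voiceless fricative at the same place is a voiceless palatal fricative — in this inventory, /ç/.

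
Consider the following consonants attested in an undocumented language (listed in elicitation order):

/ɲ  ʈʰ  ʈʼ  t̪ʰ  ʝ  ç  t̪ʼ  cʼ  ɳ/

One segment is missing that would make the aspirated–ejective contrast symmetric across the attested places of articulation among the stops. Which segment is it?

dental: aspirated /t̪ʰ/, ejective /t̪ʼ/.
retroflex: aspirated /ʈʰ/, ejective /ʈʼ/.
palatal: aspirated —, ejective /cʼ/.
The palatal row has no aspirated member, so the gap is the aspirated palatal stop /cʰ/.

/cʰ/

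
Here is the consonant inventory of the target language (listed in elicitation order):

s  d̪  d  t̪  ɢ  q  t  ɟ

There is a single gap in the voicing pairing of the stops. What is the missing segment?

place of articulation  voiceless  voiced  
dental            t̪        d̪      
alveolar          t         d       
palatal           —         ɟ       
uvular            q         ɢ       
The palatal row has no voiceless member, so the gap is the voiceless palatal stop /c/.

/c/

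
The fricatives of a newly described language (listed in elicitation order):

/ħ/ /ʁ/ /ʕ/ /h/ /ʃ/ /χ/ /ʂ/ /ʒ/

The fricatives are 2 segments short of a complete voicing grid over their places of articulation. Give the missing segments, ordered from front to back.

postalveolar: voiceless /ʃ/, voiced /ʒ/.
retroflex: voiceless /ʂ/, voiced —.
uvular: voiceless /χ/, voiced /ʁ/.
pharyngeal: voiceless /ħ/, voiced /ʕ/.
glottal: voiceless /h/, voiced —.
Gaps, from front to back: retroflex lacks voiced (/ʐ/); glottal lacks voiced (/ɦ/).

/ʐ/, /ɦ/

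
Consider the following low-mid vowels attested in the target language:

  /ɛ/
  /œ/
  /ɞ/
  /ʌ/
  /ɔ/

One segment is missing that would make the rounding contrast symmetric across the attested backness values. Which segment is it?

/ɜ/

Unrounded: /ɛ/ (front), /ʌ/ (back).
Rounded: /œ/ (front), /ɞ/ (central), /ɔ/ (back).
The central row has no unrounded member, so the gap is the central unrounded vowel /ɜ/.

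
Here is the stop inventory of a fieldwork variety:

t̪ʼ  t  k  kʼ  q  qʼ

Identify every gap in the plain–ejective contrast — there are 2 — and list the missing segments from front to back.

dental: plain —, ejective /t̪ʼ/.
alveolar: plain /t/, ejective —.
velar: plain /k/, ejective /kʼ/.
uvular: plain /q/, ejective /qʼ/.
Gaps, from front to back: dental lacks plain (/t̪/); alveolar lacks ejective (/tʼ/).

/t̪/, /tʼ/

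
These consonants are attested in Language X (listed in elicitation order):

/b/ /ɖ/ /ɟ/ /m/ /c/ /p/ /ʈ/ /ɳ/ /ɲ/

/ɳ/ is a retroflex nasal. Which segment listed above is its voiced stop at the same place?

/ɖ/

The voiced stop at the same place is a voiced retroflex stop — in this inventory, /ɖ/.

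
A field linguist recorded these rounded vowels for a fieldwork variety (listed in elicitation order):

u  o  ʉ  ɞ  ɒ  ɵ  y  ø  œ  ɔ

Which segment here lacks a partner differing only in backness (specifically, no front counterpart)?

High: /y/ ~ /ʉ/ ~ /u/
High-mid: /ø/ ~ /ɵ/ ~ /o/
Low-mid: /œ/ ~ /ɞ/ ~ /ɔ/
Low: only /ɒ/ (back); no front partner.
So /ɒ/ is the unpaired segment.

/ɒ/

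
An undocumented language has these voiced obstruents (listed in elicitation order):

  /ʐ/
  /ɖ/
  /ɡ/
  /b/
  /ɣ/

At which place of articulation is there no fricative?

bilabial: stop /b/, fricative —.
retroflex: stop /ɖ/, fricative /ʐ/.
velar: stop /ɡ/, fricative /ɣ/.
Every place of articulation has a fricative member except bilabial, where /β/ would be expected.

bilabial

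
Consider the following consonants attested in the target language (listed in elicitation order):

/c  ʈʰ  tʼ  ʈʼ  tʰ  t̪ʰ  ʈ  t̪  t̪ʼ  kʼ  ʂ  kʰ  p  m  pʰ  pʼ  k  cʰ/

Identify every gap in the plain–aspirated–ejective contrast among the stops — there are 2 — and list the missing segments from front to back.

bilabial: plain /p/, aspirated /pʰ/, ejective /pʼ/.
dental: plain /t̪/, aspirated /t̪ʰ/, ejective /t̪ʼ/.
alveolar: plain —, aspirated /tʰ/, ejective /tʼ/.
retroflex: plain /ʈ/, aspirated /ʈʰ/, ejective /ʈʼ/.
palatal: plain /c/, aspirated /cʰ/, ejective —.
velar: plain /k/, aspirated /kʰ/, ejective /kʼ/.
Gaps, from front to back: alveolar lacks plain (/t/); palatal lacks ejective (/cʼ/).

/t/, /cʼ/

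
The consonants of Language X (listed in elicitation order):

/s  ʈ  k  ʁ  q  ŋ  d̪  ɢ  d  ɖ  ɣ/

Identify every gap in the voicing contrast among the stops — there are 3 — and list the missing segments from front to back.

dental: voiceless —, voiced /d̪/.
alveolar: voiceless —, voiced /d/.
retroflex: voiceless /ʈ/, voiced /ɖ/.
velar: voiceless /k/, voiced —.
uvular: voiceless /q/, voiced /ɢ/.
Gaps, from front to back: dental lacks voiceless (/t̪/); alveolar lacks voiceless (/t/); velar lacks voiced (/ɡ/).

/t̪/, /t/, /ɡ/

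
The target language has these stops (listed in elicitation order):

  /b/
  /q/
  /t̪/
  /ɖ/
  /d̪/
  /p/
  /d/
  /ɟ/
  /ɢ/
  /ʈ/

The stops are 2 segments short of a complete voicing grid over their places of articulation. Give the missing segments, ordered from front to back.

/t/, /c/

place of articulation  voiceless  voiced  
bilabial          p         b       
dental            t̪        d̪      
alveolar          —         d       
retroflex         ʈ         ɖ       
palatal           —         ɟ       
uvular            q         ɢ       
Gaps, from front to back: alveolar lacks voiceless (/t/); palatal lacks voiceless (/c/).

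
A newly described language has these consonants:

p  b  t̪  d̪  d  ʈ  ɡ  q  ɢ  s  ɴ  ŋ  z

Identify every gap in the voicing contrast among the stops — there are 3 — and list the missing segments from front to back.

/t/, /ɖ/, /k/

Voiceless: /p/ (bilabial), /t̪/ (dental), /ʈ/ (retroflex), /q/ (uvular).
Voiced: /b/ (bilabial), /d̪/ (dental), /d/ (alveolar), /ɡ/ (velar), /ɢ/ (uvular).
Gaps, from front to back: alveolar lacks voiceless (/t/); retroflex lacks voiced (/ɖ/); velar lacks voiceless (/k/).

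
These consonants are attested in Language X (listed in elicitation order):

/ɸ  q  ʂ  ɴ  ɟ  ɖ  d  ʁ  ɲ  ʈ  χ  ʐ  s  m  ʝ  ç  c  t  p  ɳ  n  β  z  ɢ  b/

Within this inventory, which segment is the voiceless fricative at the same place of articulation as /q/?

/q/ is a voiceless uvular stop.
The voiceless fricative at the same place is a voiceless uvular fricative — in this inventory, /χ/.

/χ/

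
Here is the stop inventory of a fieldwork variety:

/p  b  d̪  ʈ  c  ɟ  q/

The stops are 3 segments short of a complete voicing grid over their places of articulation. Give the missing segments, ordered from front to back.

/t̪/, /ɖ/, /ɢ/

place of articulation  voiceless  voiced  
bilabial          p         b       
dental            —         d̪      
retroflex         ʈ         —       
palatal           c         ɟ       
uvular            q         —       
Gaps, from front to back: dental lacks voiceless (/t̪/); retroflex lacks voiced (/ɖ/); uvular lacks voiced (/ɢ/).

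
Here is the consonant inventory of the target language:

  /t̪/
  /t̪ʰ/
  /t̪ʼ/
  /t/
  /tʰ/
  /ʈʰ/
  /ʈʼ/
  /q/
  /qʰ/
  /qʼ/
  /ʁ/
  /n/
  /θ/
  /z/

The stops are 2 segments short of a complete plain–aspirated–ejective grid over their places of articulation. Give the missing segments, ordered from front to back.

/tʼ/, /ʈ/

dental: plain /t̪/, aspirated /t̪ʰ/, ejective /t̪ʼ/.
alveolar: plain /t/, aspirated /tʰ/, ejective —.
retroflex: plain —, aspirated /ʈʰ/, ejective /ʈʼ/.
uvular: plain /q/, aspirated /qʰ/, ejective /qʼ/.
Gaps, from front to back: alveolar lacks ejective (/tʼ/); retroflex lacks plain (/ʈ/).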